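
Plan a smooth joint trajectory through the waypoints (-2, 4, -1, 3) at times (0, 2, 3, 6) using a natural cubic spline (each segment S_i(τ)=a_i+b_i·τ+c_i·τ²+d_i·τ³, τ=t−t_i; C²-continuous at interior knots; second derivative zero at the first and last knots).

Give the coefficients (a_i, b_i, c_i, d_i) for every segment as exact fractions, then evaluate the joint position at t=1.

  seg 0: a=-2 b=845/141 c=0 d=-211/282
  seg 1: a=4 b=-421/141 c=-211/47 d=349/141
  seg 2: a=-1 b=-640/141 c=138/47 d=-46/141
S(1) = 305/94

Δ: Δ0=3, Δ1=-5, Δ2=4/3
row 1: diag=6, rhs=-48; c'=1/6, d'=-8
row 2: denom=8−1·1/6=47/6; d'=(38−1·-8)/(47/6)=276/47
back: M2=276/47
back: M1=-8−1/6·276/47=-422/47
M: M0=0, M1=-422/47, M2=276/47, M3=0
seg 0: a=-2, c=M0/2=0, d=(M1−M0)/(6·2)=-211/282, b=Δ0−h0·(2M0+M1)/6=845/141
seg 1: a=4, c=M1/2=-211/47, d=(M2−M1)/(6·1)=349/141, b=Δ1−h1·(2M1+M2)/6=-421/141
seg 2: a=-1, c=M2/2=138/47, d=(M3−M2)/(6·3)=-46/141, b=Δ2−h2·(2M2+M3)/6=-640/141
t_q=1 → seg 0, τ=1; S=-2+845/141·τ+0·τ²+-211/282·τ³=305/94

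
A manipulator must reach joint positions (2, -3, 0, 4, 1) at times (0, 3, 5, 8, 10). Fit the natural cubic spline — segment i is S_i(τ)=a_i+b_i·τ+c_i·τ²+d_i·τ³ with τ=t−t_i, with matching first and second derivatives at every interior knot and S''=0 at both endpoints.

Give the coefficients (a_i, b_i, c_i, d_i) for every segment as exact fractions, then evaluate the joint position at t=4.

  seg 0: a=2 b=-4547/1740 c=0 d=61/580
  seg 1: a=-3 b=197/870 c=549/580 d=-539/3480
  seg 2: a=0 b=937/435 c=1/58 d=-253/2610
  seg 3: a=4 b=-313/870 c=-124/145 d=62/435
S(4) = -2299/1160

Δ: Δ0=-5/3, Δ1=3/2, Δ2=4/3, Δ3=-3/2
row 1: diag=10, rhs=19; c'=1/5, d'=19/10
row 2: denom=10−2·1/5=48/5; d'=(-1−2·19/10)/(48/5)=-1/2
row 3: denom=10−3·5/16=145/16; d'=(-17−3·-1/2)/(145/16)=-248/145
back: M3=-248/145
back: M2=-1/2−5/16·-248/145=1/29
back: M1=19/10−1/5·1/29=549/290
M: M0=0, M1=549/290, M2=1/29, M3=-248/145, M4=0
seg 0: a=2, c=M0/2=0, d=(M1−M0)/(6·3)=61/580, b=Δ0−h0·(2M0+M1)/6=-4547/1740
seg 1: a=-3, c=M1/2=549/580, d=(M2−M1)/(6·2)=-539/3480, b=Δ1−h1·(2M1+M2)/6=197/870
seg 2: a=0, c=M2/2=1/58, d=(M3−M2)/(6·3)=-253/2610, b=Δ2−h2·(2M2+M3)/6=937/435
seg 3: a=4, c=M3/2=-124/145, d=(M4−M3)/(6·2)=62/435, b=Δ3−h3·(2M3+M4)/6=-313/870
t_q=4 → seg 1, τ=1; S=-3+197/870·τ+549/580·τ²+-539/3480·τ³=-2299/1160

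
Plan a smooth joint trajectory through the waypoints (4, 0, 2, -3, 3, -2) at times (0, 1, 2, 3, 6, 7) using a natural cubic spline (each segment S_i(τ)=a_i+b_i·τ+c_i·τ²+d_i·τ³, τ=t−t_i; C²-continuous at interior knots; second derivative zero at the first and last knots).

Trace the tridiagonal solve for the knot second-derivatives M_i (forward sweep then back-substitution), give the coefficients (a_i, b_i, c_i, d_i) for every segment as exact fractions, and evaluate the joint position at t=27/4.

Δ: Δ0=-4, Δ1=2, Δ2=-5, Δ3=2, Δ4=-5
row 1: diag=4, rhs=36; c'=1/4, d'=9
row 2: denom=4−1·1/4=15/4; d'=(-42−1·9)/(15/4)=-68/5
row 3: denom=8−1·4/15=116/15; d'=(42−1·-68/5)/(116/15)=417/58
row 4: denom=8−3·45/116=793/116; d'=(-42−3·417/58)/(793/116)=-7374/793
back: M4=-7374/793
back: M3=417/58−45/116·-7374/793=8562/793
back: M2=-68/5−4/15·8562/793=-13068/793
back: M1=9−1/4·-13068/793=10404/793
M: M0=0, M1=10404/793, M2=-13068/793, M3=8562/793, M4=-7374/793, M5=0
seg 0: a=4, c=M0/2=0, d=(M1−M0)/(6·1)=1734/793, b=Δ0−h0·(2M0+M1)/6=-4906/793
seg 1: a=0, c=M1/2=5202/793, d=(M2−M1)/(6·1)=-3912/793, b=Δ1−h1·(2M1+M2)/6=296/793
seg 2: a=2, c=M2/2=-6534/793, d=(M3−M2)/(6·1)=3605/793, b=Δ2−h2·(2M2+M3)/6=-1036/793
seg 3: a=-3, c=M3/2=4281/793, d=(M4−M3)/(6·3)=-2656/2379, b=Δ3−h3·(2M3+M4)/6=-253/61
seg 4: a=3, c=M4/2=-3687/793, d=(M5−M4)/(6·1)=1229/793, b=Δ4−h4·(2M4+M5)/6=-1507/793
t_q=27/4 → seg 4, τ=3/4; S=3+-1507/793·τ+-3687/793·τ²+1229/793·τ³=-19629/50752

  seg 0: a=4 b=-4906/793 c=0 d=1734/793
  seg 1: a=0 b=296/793 c=5202/793 d=-3912/793
  seg 2: a=2 b=-1036/793 c=-6534/793 d=3605/793
  seg 3: a=-3 b=-253/61 c=4281/793 d=-2656/2379
  seg 4: a=3 b=-1507/793 c=-3687/793 d=1229/793
S(27/4) = -19629/50752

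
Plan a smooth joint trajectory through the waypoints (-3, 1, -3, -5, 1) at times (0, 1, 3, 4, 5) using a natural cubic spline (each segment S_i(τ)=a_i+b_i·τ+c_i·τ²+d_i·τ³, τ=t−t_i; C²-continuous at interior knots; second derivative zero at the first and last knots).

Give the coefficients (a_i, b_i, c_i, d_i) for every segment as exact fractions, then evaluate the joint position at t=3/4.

Δ: Δ0=4, Δ1=-2, Δ2=-2, Δ3=6
row 1: diag=6, rhs=-36; c'=1/3, d'=-6
row 2: denom=6−2·1/3=16/3; d'=(0−2·-6)/(16/3)=9/4
row 3: denom=4−1·3/16=61/16; d'=(48−1·9/4)/(61/16)=12
back: M3=12
back: M2=9/4−3/16·12=0
back: M1=-6−1/3·0=-6
M: M0=0, M1=-6, M2=0, M3=12, M4=0
seg 0: a=-3, c=M0/2=0, d=(M1−M0)/(6·1)=-1, b=Δ0−h0·(2M0+M1)/6=5
seg 1: a=1, c=M1/2=-3, d=(M2−M1)/(6·2)=1/2, b=Δ1−h1·(2M1+M2)/6=2
seg 2: a=-3, c=M2/2=0, d=(M3−M2)/(6·1)=2, b=Δ2−h2·(2M2+M3)/6=-4
seg 3: a=-5, c=M3/2=6, d=(M4−M3)/(6·1)=-2, b=Δ3−h3·(2M3+M4)/6=2
t_q=3/4 → seg 0, τ=3/4; S=-3+5·τ+0·τ²+-1·τ³=21/64

  seg 0: a=-3 b=5 c=0 d=-1
  seg 1: a=1 b=2 c=-3 d=1/2
  seg 2: a=-3 b=-4 c=0 d=2
  seg 3: a=-5 b=2 c=6 d=-2
S(3/4) = 21/64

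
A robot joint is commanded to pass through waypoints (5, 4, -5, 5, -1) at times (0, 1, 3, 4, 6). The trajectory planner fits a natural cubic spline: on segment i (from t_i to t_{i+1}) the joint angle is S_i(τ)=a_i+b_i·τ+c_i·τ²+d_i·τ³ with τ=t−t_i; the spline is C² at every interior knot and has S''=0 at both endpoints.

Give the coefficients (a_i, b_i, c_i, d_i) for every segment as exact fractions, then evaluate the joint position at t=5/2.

Δ: Δ0=-1, Δ1=-9/2, Δ2=10, Δ3=-3
row 1: diag=6, rhs=-21; c'=1/3, d'=-7/2
row 2: denom=6−2·1/3=16/3; d'=(87−2·-7/2)/(16/3)=141/8
row 3: denom=6−1·3/16=93/16; d'=(-78−1·141/8)/(93/16)=-510/31
back: M3=-510/31
back: M2=141/8−3/16·-510/31=642/31
back: M1=-7/2−1/3·642/31=-645/62
M: M0=0, M1=-645/62, M2=642/31, M3=-510/31, M4=0
seg 0: a=5, c=M0/2=0, d=(M1−M0)/(6·1)=-215/124, b=Δ0−h0·(2M0+M1)/6=91/124
seg 1: a=4, c=M1/2=-645/124, d=(M2−M1)/(6·2)=643/248, b=Δ1−h1·(2M1+M2)/6=-277/62
seg 2: a=-5, c=M2/2=321/31, d=(M3−M2)/(6·1)=-192/31, b=Δ2−h2·(2M2+M3)/6=181/31
seg 3: a=5, c=M3/2=-255/31, d=(M4−M3)/(6·2)=85/62, b=Δ3−h3·(2M3+M4)/6=247/31
t_q=5/2 → seg 1, τ=3/2; S=4+-277/62·τ+-645/124·τ²+643/248·τ³=-11219/1984

  seg 0: a=5 b=91/124 c=0 d=-215/124
  seg 1: a=4 b=-277/62 c=-645/124 d=643/248
  seg 2: a=-5 b=181/31 c=321/31 d=-192/31
  seg 3: a=5 b=247/31 c=-255/31 d=85/62
S(5/2) = -11219/1984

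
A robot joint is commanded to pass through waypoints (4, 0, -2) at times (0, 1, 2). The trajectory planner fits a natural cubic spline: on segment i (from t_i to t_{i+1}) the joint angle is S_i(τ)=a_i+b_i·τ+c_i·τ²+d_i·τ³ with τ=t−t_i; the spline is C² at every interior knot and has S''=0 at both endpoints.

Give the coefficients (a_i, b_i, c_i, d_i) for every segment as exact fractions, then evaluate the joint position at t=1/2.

  seg 0: a=4 b=-9/2 c=0 d=1/2
  seg 1: a=0 b=-3 c=3/2 d=-1/2
S(1/2) = 29/16

Δ: Δ0=-4, Δ1=-2
row 1: diag=4, rhs=12; c'=1/4, d'=3
back: M1=3
M: M0=0, M1=3, M2=0
seg 0: a=4, c=M0/2=0, d=(M1−M0)/(6·1)=1/2, b=Δ0−h0·(2M0+M1)/6=-9/2
seg 1: a=0, c=M1/2=3/2, d=(M2−M1)/(6·1)=-1/2, b=Δ1−h1·(2M1+M2)/6=-3
t_q=1/2 → seg 0, τ=1/2; S=4+-9/2·τ+0·τ²+1/2·τ³=29/16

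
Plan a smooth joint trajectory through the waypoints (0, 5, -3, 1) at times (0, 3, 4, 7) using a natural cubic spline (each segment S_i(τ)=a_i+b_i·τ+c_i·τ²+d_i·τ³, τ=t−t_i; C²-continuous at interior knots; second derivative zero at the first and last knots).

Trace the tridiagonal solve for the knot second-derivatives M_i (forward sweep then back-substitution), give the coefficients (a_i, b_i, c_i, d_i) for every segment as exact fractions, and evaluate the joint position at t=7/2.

Δ: Δ0=5/3, Δ1=-8, Δ2=4/3
row 1: diag=8, rhs=-58; c'=1/8, d'=-29/4
row 2: denom=8−1·1/8=63/8; d'=(56−1·-29/4)/(63/8)=506/63
back: M2=506/63
back: M1=-29/4−1/8·506/63=-520/63
M: M0=0, M1=-520/63, M2=506/63, M3=0
seg 0: a=0, c=M0/2=0, d=(M1−M0)/(6·3)=-260/567, b=Δ0−h0·(2M0+M1)/6=365/63
seg 1: a=5, c=M1/2=-260/63, d=(M2−M1)/(6·1)=19/7, b=Δ1−h1·(2M1+M2)/6=-415/63
seg 2: a=-3, c=M2/2=253/63, d=(M3−M2)/(6·3)=-253/567, b=Δ2−h2·(2M2+M3)/6=-422/63
t_q=7/2 → seg 1, τ=1/2; S=5+-415/63·τ+-260/63·τ²+19/7·τ³=73/72

  seg 0: a=0 b=365/63 c=0 d=-260/567
  seg 1: a=5 b=-415/63 c=-260/63 d=19/7
  seg 2: a=-3 b=-422/63 c=253/63 d=-253/567
S(7/2) = 73/72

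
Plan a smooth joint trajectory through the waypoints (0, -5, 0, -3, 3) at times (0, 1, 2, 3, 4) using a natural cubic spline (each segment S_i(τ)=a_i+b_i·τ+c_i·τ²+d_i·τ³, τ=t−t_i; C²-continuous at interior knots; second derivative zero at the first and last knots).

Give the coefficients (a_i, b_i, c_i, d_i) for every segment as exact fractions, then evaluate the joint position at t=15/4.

Δ: Δ0=-5, Δ1=5, Δ2=-3, Δ3=6
row 1: diag=4, rhs=60; c'=1/4, d'=15
row 2: denom=4−1·1/4=15/4; d'=(-48−1·15)/(15/4)=-84/5
row 3: denom=4−1·4/15=56/15; d'=(54−1·-84/5)/(56/15)=531/28
back: M3=531/28
back: M2=-84/5−4/15·531/28=-153/7
back: M1=15−1/4·-153/7=573/28
M: M0=0, M1=573/28, M2=-153/7, M3=531/28, M4=0
seg 0: a=0, c=M0/2=0, d=(M1−M0)/(6·1)=191/56, b=Δ0−h0·(2M0+M1)/6=-471/56
seg 1: a=-5, c=M1/2=573/56, d=(M2−M1)/(6·1)=-395/56, b=Δ1−h1·(2M1+M2)/6=51/28
seg 2: a=0, c=M2/2=-153/14, d=(M3−M2)/(6·1)=381/56, b=Δ2−h2·(2M2+M3)/6=9/8
seg 3: a=-3, c=M3/2=531/56, d=(M4−M3)/(6·1)=-177/56, b=Δ3−h3·(2M3+M4)/6=-9/28
t_q=15/4 → seg 3, τ=3/4; S=-3+-9/28·τ+531/56·τ²+-177/56·τ³=2721/3584

  seg 0: a=0 b=-471/56 c=0 d=191/56
  seg 1: a=-5 b=51/28 c=573/56 d=-395/56
  seg 2: a=0 b=9/8 c=-153/14 d=381/56
  seg 3: a=-3 b=-9/28 c=531/56 d=-177/56
S(15/4) = 2721/3584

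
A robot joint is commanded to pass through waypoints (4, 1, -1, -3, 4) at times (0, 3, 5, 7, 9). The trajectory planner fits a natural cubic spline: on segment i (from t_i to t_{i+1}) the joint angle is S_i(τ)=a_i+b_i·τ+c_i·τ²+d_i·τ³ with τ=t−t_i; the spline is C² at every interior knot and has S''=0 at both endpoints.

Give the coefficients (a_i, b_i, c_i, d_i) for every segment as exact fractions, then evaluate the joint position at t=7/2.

  seg 0: a=4 b=-311/284 c=0 d=3/284
  seg 1: a=1 b=-115/142 c=27/284 d=-27/284
  seg 2: a=-1 b=-223/142 c=-135/284 d=27/71
  seg 3: a=-3 b=155/142 c=513/284 d=-171/568
S(7/2) = 1379/2272

Δ: Δ0=-1, Δ1=-1, Δ2=-1, Δ3=7/2
row 1: diag=10, rhs=0; c'=1/5, d'=0
row 2: denom=8−2·1/5=38/5; d'=(0−2·0)/(38/5)=0
row 3: denom=8−2·5/19=142/19; d'=(27−2·0)/(142/19)=513/142
back: M3=513/142
back: M2=0−5/19·513/142=-135/142
back: M1=0−1/5·-135/142=27/142
M: M0=0, M1=27/142, M2=-135/142, M3=513/142, M4=0
seg 0: a=4, c=M0/2=0, d=(M1−M0)/(6·3)=3/284, b=Δ0−h0·(2M0+M1)/6=-311/284
seg 1: a=1, c=M1/2=27/284, d=(M2−M1)/(6·2)=-27/284, b=Δ1−h1·(2M1+M2)/6=-115/142
seg 2: a=-1, c=M2/2=-135/284, d=(M3−M2)/(6·2)=27/71, b=Δ2−h2·(2M2+M3)/6=-223/142
seg 3: a=-3, c=M3/2=513/284, d=(M4−M3)/(6·2)=-171/568, b=Δ3−h3·(2M3+M4)/6=155/142
t_q=7/2 → seg 1, τ=1/2; S=1+-115/142·τ+27/284·τ²+-27/284·τ³=1379/2272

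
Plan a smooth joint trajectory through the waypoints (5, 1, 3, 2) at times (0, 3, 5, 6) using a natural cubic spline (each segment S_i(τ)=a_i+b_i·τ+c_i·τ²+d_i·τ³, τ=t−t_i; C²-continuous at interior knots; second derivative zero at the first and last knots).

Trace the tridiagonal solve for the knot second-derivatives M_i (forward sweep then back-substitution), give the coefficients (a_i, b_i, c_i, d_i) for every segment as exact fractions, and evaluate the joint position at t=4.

Δ: Δ0=-4/3, Δ1=1, Δ2=-1
row 1: diag=10, rhs=14; c'=1/5, d'=7/5
row 2: denom=6−2·1/5=28/5; d'=(-12−2·7/5)/(28/5)=-37/14
back: M2=-37/14
back: M1=7/5−1/5·-37/14=27/14
M: M0=0, M1=27/14, M2=-37/14, M3=0
seg 0: a=5, c=M0/2=0, d=(M1−M0)/(6·3)=3/28, b=Δ0−h0·(2M0+M1)/6=-193/84
seg 1: a=1, c=M1/2=27/28, d=(M2−M1)/(6·2)=-8/21, b=Δ1−h1·(2M1+M2)/6=25/42
seg 2: a=3, c=M2/2=-37/28, d=(M3−M2)/(6·1)=37/84, b=Δ2−h2·(2M2+M3)/6=-5/42
t_q=4 → seg 1, τ=1; S=1+25/42·τ+27/28·τ²+-8/21·τ³=61/28

  seg 0: a=5 b=-193/84 c=0 d=3/28
  seg 1: a=1 b=25/42 c=27/28 d=-8/21
  seg 2: a=3 b=-5/42 c=-37/28 d=37/84
S(4) = 61/28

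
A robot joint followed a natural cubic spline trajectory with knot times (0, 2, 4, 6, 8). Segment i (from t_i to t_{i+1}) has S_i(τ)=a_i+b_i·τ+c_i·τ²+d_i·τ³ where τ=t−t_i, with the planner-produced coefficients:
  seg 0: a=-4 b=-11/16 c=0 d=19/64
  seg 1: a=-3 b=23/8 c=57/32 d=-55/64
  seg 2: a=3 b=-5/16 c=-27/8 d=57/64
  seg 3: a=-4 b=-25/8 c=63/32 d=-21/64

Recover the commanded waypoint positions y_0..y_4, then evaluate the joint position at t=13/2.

y_0 = S_0(0) = a_0 = -4
y_1 = S_1(0) = a_1 = -3
y_2 = S_2(0) = a_2 = 3
y_3 = S_3(0) = a_3 = -4
y_4 = S_3(2) = -5
t_q=13/2 is in segment 3 (τ=1/2); S_3(τ)=-2617/512

y_0=-4 y_1=-3 y_2=3 y_3=-4 y_4=-5
S(13/2) = -2617/512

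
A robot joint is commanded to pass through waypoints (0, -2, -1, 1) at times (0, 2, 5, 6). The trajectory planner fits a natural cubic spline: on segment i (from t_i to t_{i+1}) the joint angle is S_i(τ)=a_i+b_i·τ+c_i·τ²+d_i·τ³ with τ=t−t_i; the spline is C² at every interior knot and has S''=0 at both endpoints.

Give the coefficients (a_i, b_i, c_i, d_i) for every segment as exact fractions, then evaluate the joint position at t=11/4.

Δ: Δ0=-1, Δ1=1/3, Δ2=2
row 1: diag=10, rhs=8; c'=3/10, d'=4/5
row 2: denom=8−3·3/10=71/10; d'=(10−3·4/5)/(71/10)=76/71
back: M2=76/71
back: M1=4/5−3/10·76/71=34/71
M: M0=0, M1=34/71, M2=76/71, M3=0
seg 0: a=0, c=M0/2=0, d=(M1−M0)/(6·2)=17/426, b=Δ0−h0·(2M0+M1)/6=-247/213
seg 1: a=-2, c=M1/2=17/71, d=(M2−M1)/(6·3)=7/213, b=Δ1−h1·(2M1+M2)/6=-145/213
seg 2: a=-1, c=M2/2=38/71, d=(M3−M2)/(6·1)=-38/213, b=Δ2−h2·(2M2+M3)/6=350/213
t_q=11/4 → seg 1, τ=3/4; S=-2+-145/213·τ+17/71·τ²+7/213·τ³=-10733/4544

  seg 0: a=0 b=-247/213 c=0 d=17/426
  seg 1: a=-2 b=-145/213 c=17/71 d=7/213
  seg 2: a=-1 b=350/213 c=38/71 d=-38/213
S(11/4) = -10733/4544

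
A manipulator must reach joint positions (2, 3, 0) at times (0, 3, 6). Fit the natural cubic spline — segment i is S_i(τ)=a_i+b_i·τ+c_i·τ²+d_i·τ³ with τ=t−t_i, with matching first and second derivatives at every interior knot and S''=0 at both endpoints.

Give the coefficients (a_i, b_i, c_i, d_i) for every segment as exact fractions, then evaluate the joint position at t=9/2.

  seg 0: a=2 b=2/3 c=0 d=-1/27
  seg 1: a=3 b=-1/3 c=-1/3 d=1/27
S(9/2) = 15/8

Δ: Δ0=1/3, Δ1=-1
row 1: diag=12, rhs=-8; c'=1/4, d'=-2/3
back: M1=-2/3
M: M0=0, M1=-2/3, M2=0
seg 0: a=2, c=M0/2=0, d=(M1−M0)/(6·3)=-1/27, b=Δ0−h0·(2M0+M1)/6=2/3
seg 1: a=3, c=M1/2=-1/3, d=(M2−M1)/(6·3)=1/27, b=Δ1−h1·(2M1+M2)/6=-1/3
t_q=9/2 → seg 1, τ=3/2; S=3+-1/3·τ+-1/3·τ²+1/27·τ³=15/8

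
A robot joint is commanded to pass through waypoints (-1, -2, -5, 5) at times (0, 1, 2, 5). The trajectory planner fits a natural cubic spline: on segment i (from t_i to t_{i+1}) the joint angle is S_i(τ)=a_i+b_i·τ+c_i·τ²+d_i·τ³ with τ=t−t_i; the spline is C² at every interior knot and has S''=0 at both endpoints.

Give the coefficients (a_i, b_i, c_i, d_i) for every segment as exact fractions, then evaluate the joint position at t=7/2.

Δ: Δ0=-1, Δ1=-3, Δ2=10/3
row 1: diag=4, rhs=-12; c'=1/4, d'=-3
row 2: denom=8−1·1/4=31/4; d'=(38−1·-3)/(31/4)=164/31
back: M2=164/31
back: M1=-3−1/4·164/31=-134/31
M: M0=0, M1=-134/31, M2=164/31, M3=0
seg 0: a=-1, c=M0/2=0, d=(M1−M0)/(6·1)=-67/93, b=Δ0−h0·(2M0+M1)/6=-26/93
seg 1: a=-2, c=M1/2=-67/31, d=(M2−M1)/(6·1)=149/93, b=Δ1−h1·(2M1+M2)/6=-227/93
seg 2: a=-5, c=M2/2=82/31, d=(M3−M2)/(6·3)=-82/279, b=Δ2−h2·(2M2+M3)/6=-182/93
t_q=7/2 → seg 2, τ=3/2; S=-5+-182/93·τ+82/31·τ²+-82/279·τ³=-369/124

  seg 0: a=-1 b=-26/93 c=0 d=-67/93
  seg 1: a=-2 b=-227/93 c=-67/31 d=149/93
  seg 2: a=-5 b=-182/93 c=82/31 d=-82/279
S(7/2) = -369/124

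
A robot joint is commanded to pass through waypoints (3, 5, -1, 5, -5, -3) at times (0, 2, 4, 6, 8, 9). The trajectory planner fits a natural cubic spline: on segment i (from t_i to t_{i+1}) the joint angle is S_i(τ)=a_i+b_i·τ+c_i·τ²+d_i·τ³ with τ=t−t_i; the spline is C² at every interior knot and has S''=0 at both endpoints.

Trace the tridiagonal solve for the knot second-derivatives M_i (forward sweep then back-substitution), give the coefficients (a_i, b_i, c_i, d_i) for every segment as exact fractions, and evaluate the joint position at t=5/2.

  seg 0: a=3 b=46/17 c=0 d=-29/68
  seg 1: a=5 b=-41/17 c=-87/34 d=77/68
  seg 2: a=-1 b=16/17 c=72/17 d=-109/68
  seg 3: a=5 b=-23/17 c=-183/34 d=121/68
  seg 4: a=-5 b=-26/17 c=90/17 d=-30/17
S(5/2) = 1793/544

Δ: Δ0=1, Δ1=-3, Δ2=3, Δ3=-5, Δ4=2
row 1: diag=8, rhs=-24; c'=1/4, d'=-3
row 2: denom=8−2·1/4=15/2; d'=(36−2·-3)/(15/2)=28/5
row 3: denom=8−2·4/15=112/15; d'=(-48−2·28/5)/(112/15)=-111/14
row 4: denom=6−2·15/56=153/28; d'=(42−2·-111/14)/(153/28)=180/17
back: M4=180/17
back: M3=-111/14−15/56·180/17=-183/17
back: M2=28/5−4/15·-183/17=144/17
back: M1=-3−1/4·144/17=-87/17
M: M0=0, M1=-87/17, M2=144/17, M3=-183/17, M4=180/17, M5=0
seg 0: a=3, c=M0/2=0, d=(M1−M0)/(6·2)=-29/68, b=Δ0−h0·(2M0+M1)/6=46/17
seg 1: a=5, c=M1/2=-87/34, d=(M2−M1)/(6·2)=77/68, b=Δ1−h1·(2M1+M2)/6=-41/17
seg 2: a=-1, c=M2/2=72/17, d=(M3−M2)/(6·2)=-109/68, b=Δ2−h2·(2M2+M3)/6=16/17
seg 3: a=5, c=M3/2=-183/34, d=(M4−M3)/(6·2)=121/68, b=Δ3−h3·(2M3+M4)/6=-23/17
seg 4: a=-5, c=M4/2=90/17, d=(M5−M4)/(6·1)=-30/17, b=Δ4−h4·(2M4+M5)/6=-26/17
t_q=5/2 → seg 1, τ=1/2; S=5+-41/17·τ+-87/34·τ²+77/68·τ³=1793/544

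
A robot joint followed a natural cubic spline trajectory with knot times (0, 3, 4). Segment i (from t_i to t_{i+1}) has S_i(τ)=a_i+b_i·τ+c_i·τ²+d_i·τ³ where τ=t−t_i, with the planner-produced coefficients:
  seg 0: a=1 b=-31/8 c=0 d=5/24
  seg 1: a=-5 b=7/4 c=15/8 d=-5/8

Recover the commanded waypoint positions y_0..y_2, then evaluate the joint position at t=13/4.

y_0=1 y_1=-5 y_2=-2
S(13/4) = -2281/512

y_0 = S_0(0) = a_0 = 1
y_1 = S_1(0) = a_1 = -5
y_2 = S_1(1) = -2
t_q=13/4 is in segment 1 (τ=1/4); S_1(τ)=-2281/512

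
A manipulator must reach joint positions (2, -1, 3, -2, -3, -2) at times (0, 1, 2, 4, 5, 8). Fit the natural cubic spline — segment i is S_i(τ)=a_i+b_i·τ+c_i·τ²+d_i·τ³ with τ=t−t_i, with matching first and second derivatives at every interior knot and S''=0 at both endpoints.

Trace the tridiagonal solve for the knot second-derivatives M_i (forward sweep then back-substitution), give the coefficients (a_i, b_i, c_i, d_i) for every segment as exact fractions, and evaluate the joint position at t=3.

Δ: Δ0=-3, Δ1=4, Δ2=-5/2, Δ3=-1, Δ4=1/3
row 1: diag=4, rhs=42; c'=1/4, d'=21/2
row 2: denom=6−1·1/4=23/4; d'=(-39−1·21/2)/(23/4)=-198/23
row 3: denom=6−2·8/23=122/23; d'=(9−2·-198/23)/(122/23)=603/122
row 4: denom=8−1·23/122=953/122; d'=(8−1·603/122)/(953/122)=373/953
back: M4=373/953
back: M3=603/122−23/122·373/953=4640/953
back: M2=-198/23−8/23·4640/953=-9818/953
back: M1=21/2−1/4·-9818/953=12461/953
M: M0=0, M1=12461/953, M2=-9818/953, M3=4640/953, M4=373/953, M5=0
seg 0: a=2, c=M0/2=0, d=(M1−M0)/(6·1)=12461/5718, b=Δ0−h0·(2M0+M1)/6=-29615/5718
seg 1: a=-1, c=M1/2=12461/1906, d=(M2−M1)/(6·1)=-22279/5718, b=Δ1−h1·(2M1+M2)/6=3884/2859
seg 2: a=3, c=M2/2=-4909/953, d=(M3−M2)/(6·2)=7229/5718, b=Δ2−h2·(2M2+M3)/6=15697/5718
seg 3: a=-2, c=M3/2=2320/953, d=(M4−M3)/(6·1)=-4267/5718, b=Δ3−h3·(2M3+M4)/6=-15371/5718
seg 4: a=-3, c=M4/2=373/1906, d=(M5−M4)/(6·3)=-373/17154, b=Δ4−h4·(2M4+M5)/6=-166/2859
t_q=3 → seg 2, τ=1; S=3+15697/5718·τ+-4909/953·τ²+7229/5718·τ³=1771/953

  seg 0: a=2 b=-29615/5718 c=0 d=12461/5718
  seg 1: a=-1 b=3884/2859 c=12461/1906 d=-22279/5718
  seg 2: a=3 b=15697/5718 c=-4909/953 d=7229/5718
  seg 3: a=-2 b=-15371/5718 c=2320/953 d=-4267/5718
  seg 4: a=-3 b=-166/2859 c=373/1906 d=-373/17154
S(3) = 1771/953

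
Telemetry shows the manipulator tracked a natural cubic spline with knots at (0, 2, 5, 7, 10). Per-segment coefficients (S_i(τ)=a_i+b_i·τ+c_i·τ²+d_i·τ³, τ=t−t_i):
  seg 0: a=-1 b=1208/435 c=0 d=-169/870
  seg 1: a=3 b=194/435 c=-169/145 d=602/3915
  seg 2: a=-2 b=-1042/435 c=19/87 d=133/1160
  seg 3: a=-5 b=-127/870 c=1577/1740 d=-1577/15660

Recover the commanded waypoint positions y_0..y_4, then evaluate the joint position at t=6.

y_0=-1 y_1=3 y_2=-2 y_3=-5 y_4=0
S(6) = -14137/3480

y_0 = S_0(0) = a_0 = -1
y_1 = S_1(0) = a_1 = 3
y_2 = S_2(0) = a_2 = -2
y_3 = S_3(0) = a_3 = -5
y_4 = S_3(3) = 0
t_q=6 is in segment 2 (τ=1); S_2(τ)=-14137/3480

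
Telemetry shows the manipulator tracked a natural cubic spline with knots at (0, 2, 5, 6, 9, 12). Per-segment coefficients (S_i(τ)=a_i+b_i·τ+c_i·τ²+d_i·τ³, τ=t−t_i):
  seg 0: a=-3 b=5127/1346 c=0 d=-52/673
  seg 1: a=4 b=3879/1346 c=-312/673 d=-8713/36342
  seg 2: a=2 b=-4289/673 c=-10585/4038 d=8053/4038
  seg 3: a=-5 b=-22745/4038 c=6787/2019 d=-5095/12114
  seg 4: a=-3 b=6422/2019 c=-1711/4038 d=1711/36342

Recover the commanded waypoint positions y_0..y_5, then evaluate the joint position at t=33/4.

y_0=-3 y_1=4 y_2=2 y_3=-5 y_4=-3 y_5=4
S(33/4) = -469183/86144

y_0 = S_0(0) = a_0 = -3
y_1 = S_1(0) = a_1 = 4
y_2 = S_2(0) = a_2 = 2
y_3 = S_3(0) = a_3 = -5
y_4 = S_4(0) = a_4 = -3
y_5 = S_4(3) = 4
t_q=33/4 is in segment 3 (τ=9/4); S_3(τ)=-469183/86144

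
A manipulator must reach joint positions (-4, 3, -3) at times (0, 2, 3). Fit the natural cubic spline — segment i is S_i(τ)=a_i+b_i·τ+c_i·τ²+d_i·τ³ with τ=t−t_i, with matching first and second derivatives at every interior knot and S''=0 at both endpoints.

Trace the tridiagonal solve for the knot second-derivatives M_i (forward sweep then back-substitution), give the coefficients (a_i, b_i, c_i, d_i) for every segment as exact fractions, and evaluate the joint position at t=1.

Δ: Δ0=7/2, Δ1=-6
row 1: diag=6, rhs=-57; c'=1/6, d'=-19/2
back: M1=-19/2
M: M0=0, M1=-19/2, M2=0
seg 0: a=-4, c=M0/2=0, d=(M1−M0)/(6·2)=-19/24, b=Δ0−h0·(2M0+M1)/6=20/3
seg 1: a=3, c=M1/2=-19/4, d=(M2−M1)/(6·1)=19/12, b=Δ1−h1·(2M1+M2)/6=-17/6
t_q=1 → seg 0, τ=1; S=-4+20/3·τ+0·τ²+-19/24·τ³=15/8

  seg 0: a=-4 b=20/3 c=0 d=-19/24
  seg 1: a=3 b=-17/6 c=-19/4 d=19/12
S(1) = 15/8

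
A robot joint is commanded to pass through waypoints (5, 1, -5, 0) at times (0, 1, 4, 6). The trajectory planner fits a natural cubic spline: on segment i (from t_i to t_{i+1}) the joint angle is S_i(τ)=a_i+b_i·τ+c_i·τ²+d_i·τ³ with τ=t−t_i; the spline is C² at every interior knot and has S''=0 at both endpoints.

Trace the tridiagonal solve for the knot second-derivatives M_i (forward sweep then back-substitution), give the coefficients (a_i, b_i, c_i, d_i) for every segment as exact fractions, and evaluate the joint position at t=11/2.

  seg 0: a=5 b=-581/142 c=0 d=13/142
  seg 1: a=1 b=-271/71 c=39/142 d=47/426
  seg 2: a=-5 b=115/142 c=90/71 d=-15/71
S(11/2) = -935/568

Δ: Δ0=-4, Δ1=-2, Δ2=5/2
row 1: diag=8, rhs=12; c'=3/8, d'=3/2
row 2: denom=10−3·3/8=71/8; d'=(27−3·3/2)/(71/8)=180/71
back: M2=180/71
back: M1=3/2−3/8·180/71=39/71
M: M0=0, M1=39/71, M2=180/71, M3=0
seg 0: a=5, c=M0/2=0, d=(M1−M0)/(6·1)=13/142, b=Δ0−h0·(2M0+M1)/6=-581/142
seg 1: a=1, c=M1/2=39/142, d=(M2−M1)/(6·3)=47/426, b=Δ1−h1·(2M1+M2)/6=-271/71
seg 2: a=-5, c=M2/2=90/71, d=(M3−M2)/(6·2)=-15/71, b=Δ2−h2·(2M2+M3)/6=115/142
t_q=11/2 → seg 2, τ=3/2; S=-5+115/142·τ+90/71·τ²+-15/71·τ³=-935/568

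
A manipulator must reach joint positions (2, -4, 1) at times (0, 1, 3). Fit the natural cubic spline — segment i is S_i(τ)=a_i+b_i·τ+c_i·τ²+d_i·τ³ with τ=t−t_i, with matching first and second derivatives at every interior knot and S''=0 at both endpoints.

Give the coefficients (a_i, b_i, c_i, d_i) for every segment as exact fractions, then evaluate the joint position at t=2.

  seg 0: a=2 b=-89/12 c=0 d=17/12
  seg 1: a=-4 b=-19/6 c=17/4 d=-17/24
S(2) = -29/8

Δ: Δ0=-6, Δ1=5/2
row 1: diag=6, rhs=51; c'=1/3, d'=17/2
back: M1=17/2
M: M0=0, M1=17/2, M2=0
seg 0: a=2, c=M0/2=0, d=(M1−M0)/(6·1)=17/12, b=Δ0−h0·(2M0+M1)/6=-89/12
seg 1: a=-4, c=M1/2=17/4, d=(M2−M1)/(6·2)=-17/24, b=Δ1−h1·(2M1+M2)/6=-19/6
t_q=2 → seg 1, τ=1; S=-4+-19/6·τ+17/4·τ²+-17/24·τ³=-29/8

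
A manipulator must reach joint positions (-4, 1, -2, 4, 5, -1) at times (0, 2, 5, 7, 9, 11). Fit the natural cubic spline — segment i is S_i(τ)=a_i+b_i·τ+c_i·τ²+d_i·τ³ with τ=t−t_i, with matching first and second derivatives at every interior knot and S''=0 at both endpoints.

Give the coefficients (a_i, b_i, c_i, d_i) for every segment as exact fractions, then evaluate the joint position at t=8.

Δ: Δ0=5/2, Δ1=-1, Δ2=3, Δ3=1/2, Δ4=-3
row 1: diag=10, rhs=-21; c'=3/10, d'=-21/10
row 2: denom=10−3·3/10=91/10; d'=(24−3·-21/10)/(91/10)=303/91
row 3: denom=8−2·20/91=688/91; d'=(-15−2·303/91)/(688/91)=-1971/688
row 4: denom=8−2·91/344=1285/172; d'=(-21−2·-1971/688)/(1285/172)=-5253/2570
back: M4=-5253/2570
back: M3=-1971/688−91/344·-5253/2570=-5973/2570
back: M2=303/91−20/91·-5973/2570=987/257
back: M1=-21/10−3/10·987/257=-4179/1285
M: M0=0, M1=-4179/1285, M2=987/257, M3=-5973/2570, M4=-5253/2570, M5=0
seg 0: a=-4, c=M0/2=0, d=(M1−M0)/(6·2)=-1393/5140, b=Δ0−h0·(2M0+M1)/6=9211/2570
seg 1: a=1, c=M1/2=-4179/2570, d=(M2−M1)/(6·3)=1519/3855, b=Δ1−h1·(2M1+M2)/6=853/2570
seg 2: a=-2, c=M2/2=987/514, d=(M3−M2)/(6·2)=-5281/10280, b=Δ2−h2·(2M2+M3)/6=3121/2570
seg 3: a=4, c=M3/2=-5973/5140, d=(M4−M3)/(6·2)=6/257, b=Δ3−h3·(2M3+M4)/6=3509/1285
seg 4: a=5, c=M4/2=-5253/5140, d=(M5−M4)/(6·2)=1751/10280, b=Δ4−h4·(2M4+M5)/6=-2104/1285
t_q=8 → seg 3, τ=1; S=4+3509/1285·τ+-5973/5140·τ²+6/257·τ³=28743/5140

  seg 0: a=-4 b=9211/2570 c=0 d=-1393/5140
  seg 1: a=1 b=853/2570 c=-4179/2570 d=1519/3855
  seg 2: a=-2 b=3121/2570 c=987/514 d=-5281/10280
  seg 3: a=4 b=3509/1285 c=-5973/5140 d=6/257
  seg 4: a=5 b=-2104/1285 c=-5253/5140 d=1751/10280
S(8) = 28743/5140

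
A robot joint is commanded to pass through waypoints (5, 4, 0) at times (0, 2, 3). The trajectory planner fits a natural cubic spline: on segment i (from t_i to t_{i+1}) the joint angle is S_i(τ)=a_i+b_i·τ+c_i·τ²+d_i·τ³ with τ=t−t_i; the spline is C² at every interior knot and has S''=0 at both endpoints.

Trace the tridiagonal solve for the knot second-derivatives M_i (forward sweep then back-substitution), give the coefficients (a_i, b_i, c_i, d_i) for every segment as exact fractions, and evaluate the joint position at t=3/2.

Δ: Δ0=-1/2, Δ1=-4
row 1: diag=6, rhs=-21; c'=1/6, d'=-7/2
back: M1=-7/2
M: M0=0, M1=-7/2, M2=0
seg 0: a=5, c=M0/2=0, d=(M1−M0)/(6·2)=-7/24, b=Δ0−h0·(2M0+M1)/6=2/3
seg 1: a=4, c=M1/2=-7/4, d=(M2−M1)/(6·1)=7/12, b=Δ1−h1·(2M1+M2)/6=-17/6
t_q=3/2 → seg 0, τ=3/2; S=5+2/3·τ+0·τ²+-7/24·τ³=321/64

  seg 0: a=5 b=2/3 c=0 d=-7/24
  seg 1: a=4 b=-17/6 c=-7/4 d=7/12
S(3/2) = 321/64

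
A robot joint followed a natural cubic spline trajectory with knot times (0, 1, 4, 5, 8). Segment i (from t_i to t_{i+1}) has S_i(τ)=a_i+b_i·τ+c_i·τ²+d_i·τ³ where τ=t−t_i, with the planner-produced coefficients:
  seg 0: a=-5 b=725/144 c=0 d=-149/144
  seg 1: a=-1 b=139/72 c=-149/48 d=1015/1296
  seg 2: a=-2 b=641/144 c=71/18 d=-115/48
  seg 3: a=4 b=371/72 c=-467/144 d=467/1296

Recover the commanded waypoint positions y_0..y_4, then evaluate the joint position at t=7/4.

y_0 = S_0(0) = a_0 = -5
y_1 = S_1(0) = a_1 = -1
y_2 = S_2(0) = a_2 = -2
y_3 = S_3(0) = a_3 = 4
y_4 = S_3(3) = 0
t_q=7/4 is in segment 1 (τ=3/4); S_1(τ)=-991/1024

y_0=-5 y_1=-1 y_2=-2 y_3=4 y_4=0
S(7/4) = -991/1024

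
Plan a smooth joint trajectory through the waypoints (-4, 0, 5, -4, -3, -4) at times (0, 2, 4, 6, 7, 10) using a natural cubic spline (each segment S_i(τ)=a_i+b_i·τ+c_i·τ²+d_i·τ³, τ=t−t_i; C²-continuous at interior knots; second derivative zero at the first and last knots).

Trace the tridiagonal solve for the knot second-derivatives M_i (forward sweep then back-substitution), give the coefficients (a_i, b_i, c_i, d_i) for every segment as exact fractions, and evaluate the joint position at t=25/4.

Δ: Δ0=2, Δ1=5/2, Δ2=-9/2, Δ3=1, Δ4=-1/3
row 1: diag=8, rhs=3; c'=1/4, d'=3/8
row 2: denom=8−2·1/4=15/2; d'=(-42−2·3/8)/(15/2)=-57/10
row 3: denom=6−2·4/15=82/15; d'=(33−2·-57/10)/(82/15)=333/41
row 4: denom=8−1·15/82=641/82; d'=(-8−1·333/41)/(641/82)=-1322/641
back: M4=-1322/641
back: M3=333/41−15/82·-1322/641=5448/641
back: M2=-57/10−4/15·5448/641=-10213/1282
back: M1=3/8−1/4·-10213/1282=1517/641
M: M0=0, M1=1517/641, M2=-10213/1282, M3=5448/641, M4=-1322/641, M5=0
seg 0: a=-4, c=M0/2=0, d=(M1−M0)/(6·2)=1517/7692, b=Δ0−h0·(2M0+M1)/6=2329/1923
seg 1: a=0, c=M1/2=1517/1282, d=(M2−M1)/(6·2)=-13247/15384, b=Δ1−h1·(2M1+M2)/6=6880/1923
seg 2: a=5, c=M2/2=-10213/2564, d=(M3−M2)/(6·2)=21109/15384, b=Δ2−h2·(2M2+M3)/6=-7777/3846
seg 3: a=-4, c=M3/2=2724/641, d=(M4−M3)/(6·1)=-3385/1923, b=Δ3−h3·(2M3+M4)/6=-2864/1923
seg 4: a=-3, c=M4/2=-661/641, d=(M5−M4)/(6·3)=661/5769, b=Δ4−h4·(2M4+M5)/6=3325/1923
t_q=25/4 → seg 3, τ=1/4; S=-4+-2864/1923·τ+2724/641·τ²+-3385/1923·τ³=-169603/41024

  seg 0: a=-4 b=2329/1923 c=0 d=1517/7692
  seg 1: a=0 b=6880/1923 c=1517/1282 d=-13247/15384
  seg 2: a=5 b=-7777/3846 c=-10213/2564 d=21109/15384
  seg 3: a=-4 b=-2864/1923 c=2724/641 d=-3385/1923
  seg 4: a=-3 b=3325/1923 c=-661/641 d=661/5769
S(25/4) = -169603/41024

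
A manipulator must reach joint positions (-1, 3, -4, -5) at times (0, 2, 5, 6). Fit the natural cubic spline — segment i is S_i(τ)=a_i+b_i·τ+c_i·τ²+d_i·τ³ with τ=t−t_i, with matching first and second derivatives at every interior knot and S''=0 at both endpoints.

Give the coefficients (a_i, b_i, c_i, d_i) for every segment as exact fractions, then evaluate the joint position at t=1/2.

Δ: Δ0=2, Δ1=-7/3, Δ2=-1
row 1: diag=10, rhs=-26; c'=3/10, d'=-13/5
row 2: denom=8−3·3/10=71/10; d'=(8−3·-13/5)/(71/10)=158/71
back: M2=158/71
back: M1=-13/5−3/10·158/71=-232/71
M: M0=0, M1=-232/71, M2=158/71, M3=0
seg 0: a=-1, c=M0/2=0, d=(M1−M0)/(6·2)=-58/213, b=Δ0−h0·(2M0+M1)/6=658/213
seg 1: a=3, c=M1/2=-116/71, d=(M2−M1)/(6·3)=65/213, b=Δ1−h1·(2M1+M2)/6=-38/213
seg 2: a=-4, c=M2/2=79/71, d=(M3−M2)/(6·1)=-79/213, b=Δ2−h2·(2M2+M3)/6=-371/213
t_q=1/2 → seg 0, τ=1/2; S=-1+658/213·τ+0·τ²+-58/213·τ³=145/284

  seg 0: a=-1 b=658/213 c=0 d=-58/213
  seg 1: a=3 b=-38/213 c=-116/71 d=65/213
  seg 2: a=-4 b=-371/213 c=79/71 d=-79/213
S(1/2) = 145/284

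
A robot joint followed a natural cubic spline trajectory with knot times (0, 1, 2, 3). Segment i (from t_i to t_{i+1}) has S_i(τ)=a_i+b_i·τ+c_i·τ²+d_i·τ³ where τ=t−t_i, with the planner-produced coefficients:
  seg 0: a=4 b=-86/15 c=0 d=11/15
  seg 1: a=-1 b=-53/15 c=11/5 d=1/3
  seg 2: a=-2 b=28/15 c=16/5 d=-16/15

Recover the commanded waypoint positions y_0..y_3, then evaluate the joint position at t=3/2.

y_0=4 y_1=-1 y_2=-2 y_3=2
S(3/2) = -87/40

y_0 = S_0(0) = a_0 = 4
y_1 = S_1(0) = a_1 = -1
y_2 = S_2(0) = a_2 = -2
y_3 = S_2(1) = 2
t_q=3/2 is in segment 1 (τ=1/2); S_1(τ)=-87/40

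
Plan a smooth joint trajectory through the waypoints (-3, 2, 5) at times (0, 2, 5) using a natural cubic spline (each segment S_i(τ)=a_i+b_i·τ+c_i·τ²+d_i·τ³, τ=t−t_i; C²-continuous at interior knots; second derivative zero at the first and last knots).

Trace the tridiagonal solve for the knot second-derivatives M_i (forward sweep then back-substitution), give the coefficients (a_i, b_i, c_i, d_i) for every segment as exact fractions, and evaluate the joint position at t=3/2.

  seg 0: a=-3 b=14/5 c=0 d=-3/40
  seg 1: a=2 b=19/10 c=-9/20 d=1/20
S(3/2) = 303/320

Δ: Δ0=5/2, Δ1=1
row 1: diag=10, rhs=-9; c'=3/10, d'=-9/10
back: M1=-9/10
M: M0=0, M1=-9/10, M2=0
seg 0: a=-3, c=M0/2=0, d=(M1−M0)/(6·2)=-3/40, b=Δ0−h0·(2M0+M1)/6=14/5
seg 1: a=2, c=M1/2=-9/20, d=(M2−M1)/(6·3)=1/20, b=Δ1−h1·(2M1+M2)/6=19/10
t_q=3/2 → seg 0, τ=3/2; S=-3+14/5·τ+0·τ²+-3/40·τ³=303/320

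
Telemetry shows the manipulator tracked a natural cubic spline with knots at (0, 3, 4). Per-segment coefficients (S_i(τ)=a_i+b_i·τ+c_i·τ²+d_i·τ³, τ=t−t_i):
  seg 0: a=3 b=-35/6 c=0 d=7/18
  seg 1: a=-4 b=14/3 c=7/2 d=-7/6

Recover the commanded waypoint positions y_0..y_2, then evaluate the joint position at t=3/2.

y_0=3 y_1=-4 y_2=3
S(3/2) = -71/16

y_0 = S_0(0) = a_0 = 3
y_1 = S_1(0) = a_1 = -4
y_2 = S_1(1) = 3
t_q=3/2 is in segment 0 (τ=3/2); S_0(τ)=-71/16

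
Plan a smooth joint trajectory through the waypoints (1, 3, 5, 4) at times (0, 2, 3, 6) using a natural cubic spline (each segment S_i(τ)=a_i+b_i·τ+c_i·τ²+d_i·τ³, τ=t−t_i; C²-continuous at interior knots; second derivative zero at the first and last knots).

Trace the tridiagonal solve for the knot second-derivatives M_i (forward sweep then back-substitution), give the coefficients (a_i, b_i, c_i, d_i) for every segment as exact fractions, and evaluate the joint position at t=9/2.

  seg 0: a=1 b=79/141 c=0 d=31/282
  seg 1: a=3 b=265/141 c=31/47 d=-76/141
  seg 2: a=5 b=223/141 c=-45/47 d=5/47
S(9/2) = 2097/376

Δ: Δ0=1, Δ1=2, Δ2=-1/3
row 1: diag=6, rhs=6; c'=1/6, d'=1
row 2: denom=8−1·1/6=47/6; d'=(-14−1·1)/(47/6)=-90/47
back: M2=-90/47
back: M1=1−1/6·-90/47=62/47
M: M0=0, M1=62/47, M2=-90/47, M3=0
seg 0: a=1, c=M0/2=0, d=(M1−M0)/(6·2)=31/282, b=Δ0−h0·(2M0+M1)/6=79/141
seg 1: a=3, c=M1/2=31/47, d=(M2−M1)/(6·1)=-76/141, b=Δ1−h1·(2M1+M2)/6=265/141
seg 2: a=5, c=M2/2=-45/47, d=(M3−M2)/(6·3)=5/47, b=Δ2−h2·(2M2+M3)/6=223/141
t_q=9/2 → seg 2, τ=3/2; S=5+223/141·τ+-45/47·τ²+5/47·τ³=2097/376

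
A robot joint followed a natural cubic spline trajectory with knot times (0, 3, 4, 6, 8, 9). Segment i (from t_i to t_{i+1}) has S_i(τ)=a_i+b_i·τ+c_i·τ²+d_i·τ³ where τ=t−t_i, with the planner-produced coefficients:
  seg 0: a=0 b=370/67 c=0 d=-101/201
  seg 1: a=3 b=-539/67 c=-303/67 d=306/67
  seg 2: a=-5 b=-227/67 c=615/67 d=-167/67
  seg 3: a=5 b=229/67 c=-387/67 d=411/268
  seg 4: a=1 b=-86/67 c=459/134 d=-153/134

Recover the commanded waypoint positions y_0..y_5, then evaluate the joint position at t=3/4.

y_0 = S_0(0) = a_0 = 0
y_1 = S_1(0) = a_1 = 3
y_2 = S_2(0) = a_2 = -5
y_3 = S_3(0) = a_3 = 5
y_4 = S_4(0) = a_4 = 1
y_5 = S_4(1) = 2
t_q=3/4 is in segment 0 (τ=3/4); S_0(τ)=16851/4288

y_0=0 y_1=3 y_2=-5 y_3=5 y_4=1 y_5=2
S(3/4) = 16851/4288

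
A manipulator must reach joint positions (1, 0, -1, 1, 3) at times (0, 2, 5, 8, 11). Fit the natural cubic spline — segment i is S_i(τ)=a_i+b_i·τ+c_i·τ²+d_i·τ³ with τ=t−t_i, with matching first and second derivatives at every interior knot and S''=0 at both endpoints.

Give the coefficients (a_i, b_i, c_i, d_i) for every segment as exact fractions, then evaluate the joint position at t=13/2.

  seg 0: a=1 b=-11/23 c=0 d=-1/184
  seg 1: a=0 b=-25/46 c=-3/92 d=85/2484
  seg 2: a=-1 b=17/92 c=19/69 d=-95/2484
  seg 3: a=1 b=37/46 c=-19/276 d=19/2484
S(13/2) = -171/736

Δ: Δ0=-1/2, Δ1=-1/3, Δ2=2/3, Δ3=2/3
row 1: diag=10, rhs=1; c'=3/10, d'=1/10
row 2: denom=12−3·3/10=111/10; d'=(6−3·1/10)/(111/10)=19/37
row 3: denom=12−3·10/37=414/37; d'=(0−3·19/37)/(414/37)=-19/138
back: M3=-19/138
back: M2=19/37−10/37·-19/138=38/69
back: M1=1/10−3/10·38/69=-3/46
M: M0=0, M1=-3/46, M2=38/69, M3=-19/138, M4=0
seg 0: a=1, c=M0/2=0, d=(M1−M0)/(6·2)=-1/184, b=Δ0−h0·(2M0+M1)/6=-11/23
seg 1: a=0, c=M1/2=-3/92, d=(M2−M1)/(6·3)=85/2484, b=Δ1−h1·(2M1+M2)/6=-25/46
seg 2: a=-1, c=M2/2=19/69, d=(M3−M2)/(6·3)=-95/2484, b=Δ2−h2·(2M2+M3)/6=17/92
seg 3: a=1, c=M3/2=-19/276, d=(M4−M3)/(6·3)=19/2484, b=Δ3−h3·(2M3+M4)/6=37/46
t_q=13/2 → seg 2, τ=3/2; S=-1+17/92·τ+19/69·τ²+-95/2484·τ³=-171/736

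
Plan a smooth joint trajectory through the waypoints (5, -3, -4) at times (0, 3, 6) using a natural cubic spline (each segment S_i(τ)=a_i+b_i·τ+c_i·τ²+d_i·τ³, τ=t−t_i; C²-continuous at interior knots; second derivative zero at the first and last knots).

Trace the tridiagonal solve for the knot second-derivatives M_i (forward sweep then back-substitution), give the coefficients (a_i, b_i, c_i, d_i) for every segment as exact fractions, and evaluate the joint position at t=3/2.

  seg 0: a=5 b=-13/4 c=0 d=7/108
  seg 1: a=-3 b=-3/2 c=7/12 d=-7/108
S(3/2) = 11/32

Δ: Δ0=-8/3, Δ1=-1/3
row 1: diag=12, rhs=14; c'=1/4, d'=7/6
back: M1=7/6
M: M0=0, M1=7/6, M2=0
seg 0: a=5, c=M0/2=0, d=(M1−M0)/(6·3)=7/108, b=Δ0−h0·(2M0+M1)/6=-13/4
seg 1: a=-3, c=M1/2=7/12, d=(M2−M1)/(6·3)=-7/108, b=Δ1−h1·(2M1+M2)/6=-3/2
t_q=3/2 → seg 0, τ=3/2; S=5+-13/4·τ+0·τ²+7/108·τ³=11/32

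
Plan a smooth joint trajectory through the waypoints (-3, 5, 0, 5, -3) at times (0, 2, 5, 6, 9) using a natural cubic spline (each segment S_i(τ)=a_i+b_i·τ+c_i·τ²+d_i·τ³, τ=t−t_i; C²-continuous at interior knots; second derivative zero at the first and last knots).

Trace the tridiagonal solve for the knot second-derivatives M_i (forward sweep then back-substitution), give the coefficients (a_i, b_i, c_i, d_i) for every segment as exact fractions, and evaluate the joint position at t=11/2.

  seg 0: a=-3 b=184/31 c=0 d=-15/31
  seg 1: a=5 b=4/31 c=-90/31 d=643/837
  seg 2: a=0 b=107/31 c=373/93 d=-229/93
  seg 3: a=5 b=380/93 c=-314/93 d=314/837
S(11/2) = 1801/744

Δ: Δ0=4, Δ1=-5/3, Δ2=5, Δ3=-8/3
row 1: diag=10, rhs=-34; c'=3/10, d'=-17/5
row 2: denom=8−3·3/10=71/10; d'=(40−3·-17/5)/(71/10)=502/71
row 3: denom=8−1·10/71=558/71; d'=(-46−1·502/71)/(558/71)=-628/93
back: M3=-628/93
back: M2=502/71−10/71·-628/93=746/93
back: M1=-17/5−3/10·746/93=-180/31
M: M0=0, M1=-180/31, M2=746/93, M3=-628/93, M4=0
seg 0: a=-3, c=M0/2=0, d=(M1−M0)/(6·2)=-15/31, b=Δ0−h0·(2M0+M1)/6=184/31
seg 1: a=5, c=M1/2=-90/31, d=(M2−M1)/(6·3)=643/837, b=Δ1−h1·(2M1+M2)/6=4/31
seg 2: a=0, c=M2/2=373/93, d=(M3−M2)/(6·1)=-229/93, b=Δ2−h2·(2M2+M3)/6=107/31
seg 3: a=5, c=M3/2=-314/93, d=(M4−M3)/(6·3)=314/837, b=Δ3−h3·(2M3+M4)/6=380/93
t_q=11/2 → seg 2, τ=1/2; S=0+107/31·τ+373/93·τ²+-229/93·τ³=1801/744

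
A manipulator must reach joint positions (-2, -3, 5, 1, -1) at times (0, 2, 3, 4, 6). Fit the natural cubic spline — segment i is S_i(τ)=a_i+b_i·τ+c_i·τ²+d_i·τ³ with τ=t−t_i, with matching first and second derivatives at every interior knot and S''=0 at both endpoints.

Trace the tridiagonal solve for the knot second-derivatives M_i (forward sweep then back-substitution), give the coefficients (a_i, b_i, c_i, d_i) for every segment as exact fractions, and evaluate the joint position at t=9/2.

  seg 0: a=-2 b=-607/132 c=0 d=541/528
  seg 1: a=-3 b=254/33 c=541/88 d=-1543/264
  seg 2: a=5 b=59/24 c=-501/44 d=1301/264
  seg 3: a=1 b=-365/66 c=299/88 d=-299/528
S(9/2) = -1389/1408

Δ: Δ0=-1/2, Δ1=8, Δ2=-4, Δ3=-1
row 1: diag=6, rhs=51; c'=1/6, d'=17/2
row 2: denom=4−1·1/6=23/6; d'=(-72−1·17/2)/(23/6)=-21
row 3: denom=6−1·6/23=132/23; d'=(18−1·-21)/(132/23)=299/44
back: M3=299/44
back: M2=-21−6/23·299/44=-501/22
back: M1=17/2−1/6·-501/22=541/44
M: M0=0, M1=541/44, M2=-501/22, M3=299/44, M4=0
seg 0: a=-2, c=M0/2=0, d=(M1−M0)/(6·2)=541/528, b=Δ0−h0·(2M0+M1)/6=-607/132
seg 1: a=-3, c=M1/2=541/88, d=(M2−M1)/(6·1)=-1543/264, b=Δ1−h1·(2M1+M2)/6=254/33
seg 2: a=5, c=M2/2=-501/44, d=(M3−M2)/(6·1)=1301/264, b=Δ2−h2·(2M2+M3)/6=59/24
seg 3: a=1, c=M3/2=299/88, d=(M4−M3)/(6·2)=-299/528, b=Δ3−h3·(2M3+M4)/6=-365/66
t_q=9/2 → seg 3, τ=1/2; S=1+-365/66·τ+299/88·τ²+-299/528·τ³=-1389/1408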